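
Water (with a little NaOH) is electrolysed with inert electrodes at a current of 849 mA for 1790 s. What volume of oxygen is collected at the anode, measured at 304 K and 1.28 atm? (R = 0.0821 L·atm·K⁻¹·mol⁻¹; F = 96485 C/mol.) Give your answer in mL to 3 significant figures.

76.8 mL

Charge passed = 0.849 × 1790 = 1520 C
n(e⁻) = Q/F = 1520/96485 = 0.01575 mol
2H₂O → O₂ + 4H⁺ + 4e⁻, so n(O₂) = 0.01575 / 4 = 0.003938 mol
V = nRT/P = 0.003938 × 0.0821 × 304 / 1.28 = 0.07679 L
= 76.8 mL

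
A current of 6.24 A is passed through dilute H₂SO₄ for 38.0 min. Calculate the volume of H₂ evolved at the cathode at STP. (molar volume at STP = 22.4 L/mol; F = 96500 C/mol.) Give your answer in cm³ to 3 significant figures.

1650 cm³

Q = It = 6.24 × 2280 = 14230 C
n(e⁻) = Q/F = 14230/96500 = 0.1475 mol
2H⁺ + 2e⁻ → H₂, so n(H₂) = 0.1475 / 2 = 0.07375 mol
V = 0.07375 × 22.4 = 1.652 L
= 1650 cm³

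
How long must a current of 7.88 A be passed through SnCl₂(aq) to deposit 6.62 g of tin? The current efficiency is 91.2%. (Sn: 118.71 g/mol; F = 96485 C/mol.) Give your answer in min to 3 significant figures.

25.0 min

n(Sn) = 6.62 / 118.71 = 0.05577 mol
Sn²⁺ + 2e⁻ → Sn, so n(e⁻) = 2 × 0.05577 = 0.1115 mol
Q = 0.1115 × 96485 / 0.912 = 11800 C
t = Q / I = 11800 / 7.88 = 1497 s = 25.0 min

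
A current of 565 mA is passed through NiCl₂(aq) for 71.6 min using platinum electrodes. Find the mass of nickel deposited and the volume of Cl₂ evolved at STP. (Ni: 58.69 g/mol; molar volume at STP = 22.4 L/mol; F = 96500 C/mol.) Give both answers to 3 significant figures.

Q = 0.565 × 4296 = 2427 C; n(e⁻) = 2427 / 96500 = 0.02515 mol
Cathode: Ni²⁺ + 2e⁻ → Ni → n(Ni) = 0.02515/2 = 0.01258 mol → 0.738 g
Anode: 2Cl⁻ → Cl₂ + 2e⁻ → n(Cl₂) = 0.02515/2 = 0.01258 mol → 0.282 L

0.738 g Ni; 0.282 L Cl₂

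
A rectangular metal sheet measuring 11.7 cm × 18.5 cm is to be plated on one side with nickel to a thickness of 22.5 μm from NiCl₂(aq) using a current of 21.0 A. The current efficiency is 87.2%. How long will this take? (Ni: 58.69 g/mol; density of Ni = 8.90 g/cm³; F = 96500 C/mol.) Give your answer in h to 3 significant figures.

Plated area = 11.7 × 18.5 = 216.5 cm²
Volume = 216.5 × 22.5×10⁻⁴ cm = 0.4871 cm³
m(Ni) = 0.4871 × 8.90 = 4.335 g
n(Ni) = 4.335 / 58.69 = 0.07386 mol; n(e⁻) = 2 × 0.07386 = 0.1477 mol
Q = 0.1477 × 96500 / 0.872 = 16350 C
t = 16350 / 21.0 = 778.6 s = 0.216 h

0.216 h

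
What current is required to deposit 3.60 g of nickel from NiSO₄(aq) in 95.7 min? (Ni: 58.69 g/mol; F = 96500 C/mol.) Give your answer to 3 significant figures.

2.06 A

n(Ni) = 3.60 / 58.69 = 0.06134 mol
Ni²⁺ + 2e⁻ → Ni, so n(e⁻) = 2 × 0.06134 = 0.1227 mol
Q = 0.1227 × 96500 = 11840 C
I = Q / t = 11840 / 5742 s = 2.06 A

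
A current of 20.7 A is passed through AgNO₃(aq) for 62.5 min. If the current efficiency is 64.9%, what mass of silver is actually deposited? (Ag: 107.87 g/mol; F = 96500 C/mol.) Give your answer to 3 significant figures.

Q = 20.7 × 3750 = 77630 C
n(e⁻) = 77630 / 96500 = 0.8045 mol
Ag⁺ + e⁻ → Ag, so theoretical m(Ag) = 0.8045 × 107.87 = 86.78 g
Actual mass = 64.9% × 86.78 = 56.3 g

56.3 g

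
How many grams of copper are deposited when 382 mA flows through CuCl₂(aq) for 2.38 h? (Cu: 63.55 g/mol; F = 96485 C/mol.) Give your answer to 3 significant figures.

1.08 g

Q = 0.382 A × 8568 s = 3273 C
Moles of electrons = 3273 / 96485 = 0.03392 mol
Cu²⁺ + 2e⁻ → Cu, so n(Cu) = 0.03392 / 2 = 0.01696 mol
m = 0.01696 × 63.55 = 1.08 g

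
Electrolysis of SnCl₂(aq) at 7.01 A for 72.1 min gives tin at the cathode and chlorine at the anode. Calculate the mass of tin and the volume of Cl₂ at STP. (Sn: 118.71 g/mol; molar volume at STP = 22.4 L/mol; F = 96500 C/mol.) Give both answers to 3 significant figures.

18.7 g Sn; 3.52 L Cl₂

Q = 7.01 × 4326 = 30330 C; n(e⁻) = 30330 / 96500 = 0.3143 mol
Cathode: Sn²⁺ + 2e⁻ → Sn → n(Sn) = 0.3143/2 = 0.1572 mol → 18.7 g
Anode: 2Cl⁻ → Cl₂ + 2e⁻ → n(Cl₂) = 0.3143/2 = 0.1572 mol → 3.52 L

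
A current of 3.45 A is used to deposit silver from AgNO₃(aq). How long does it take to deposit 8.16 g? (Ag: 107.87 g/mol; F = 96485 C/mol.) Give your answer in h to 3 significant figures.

n(Ag) = 8.16 / 107.87 = 0.07565 mol
Ag⁺ + e⁻ → Ag, so n(e⁻) = 0.07565 mol
Q = 0.07565 × 96485 = 7299 C
t = Q / I = 7299 / 3.45 = 2116 s = 0.588 h

0.588 h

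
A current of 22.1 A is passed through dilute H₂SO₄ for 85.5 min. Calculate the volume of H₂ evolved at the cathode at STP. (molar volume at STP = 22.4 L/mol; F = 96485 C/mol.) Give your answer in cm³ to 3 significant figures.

13200 cm³

Q = 22.1 A × 5130 s = 1.134×10^5 C
Moles of electrons = 1.134×10^5 / 96485 = 1.175 mol
2H⁺ + 2e⁻ → H₂, so n(H₂) = 1.175 / 2 = 0.5875 mol
V = 0.5875 × 22.4 = 13.16 L
= 13200 cm³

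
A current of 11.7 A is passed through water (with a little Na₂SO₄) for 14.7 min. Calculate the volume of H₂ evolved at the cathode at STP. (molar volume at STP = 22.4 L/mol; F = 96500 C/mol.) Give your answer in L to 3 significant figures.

1.20 L

Charge passed = 11.7 × 882 = 10320 C
n(e⁻) = 10320 / 96500 = 0.1069 mol
2H⁺ + 2e⁻ → H₂, so n(H₂) = 0.1069 / 2 = 0.05345 mol
V = 0.05345 × 22.4 = 1.197 L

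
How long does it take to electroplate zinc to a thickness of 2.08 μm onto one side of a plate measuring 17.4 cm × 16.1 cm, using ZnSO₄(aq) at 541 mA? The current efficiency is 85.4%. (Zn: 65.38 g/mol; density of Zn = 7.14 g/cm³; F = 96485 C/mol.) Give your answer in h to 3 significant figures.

0.738 h

Plated area = 17.4 × 16.1 = 280.1 cm²
Volume = 280.1 × 2.08×10⁻⁴ cm = 0.05826 cm³
m(Zn) = 0.05826 × 7.14 = 0.4160 g
n(Zn) = 0.4160 / 65.38 = 0.006363 mol; n(e⁻) = 2 × 0.006363 = 0.01273 mol
Q = 0.01273 × 96485 / 0.854 = 1438 C
t = 1438 / 0.541 = 2658 s = 0.738 h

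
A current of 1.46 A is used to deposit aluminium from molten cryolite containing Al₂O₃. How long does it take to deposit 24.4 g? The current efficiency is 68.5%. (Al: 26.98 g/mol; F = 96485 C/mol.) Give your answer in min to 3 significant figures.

n(Al) = 24.4 / 26.98 = 0.9044 mol
Al³⁺ + 3e⁻ → Al, so n(e⁻) = 3 × 0.9044 = 2.713 mol
Q = 2.713 × 96485 / 0.685 = 3.821×10^5 C
t = Q / I = 3.821×10^5 / 1.46 = 2.617×10^5 s = 4360 min

4360 min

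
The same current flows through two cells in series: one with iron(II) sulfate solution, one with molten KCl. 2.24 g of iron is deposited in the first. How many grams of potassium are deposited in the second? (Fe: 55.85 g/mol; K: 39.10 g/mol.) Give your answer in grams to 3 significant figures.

n(Fe) = 2.24 / 55.85 = 0.04011 mol
Fe²⁺ + 2e⁻ → Fe, so n(e⁻) = 2 × 0.04011 = 0.08022 mol
In series, the same 0.08022 mol of electrons flows through the second cell.
K⁺ + e⁻ → K, so n(K) = 0.08022 mol
m(K) = 0.08022 × 39.10 = 3.14 g

3.14 g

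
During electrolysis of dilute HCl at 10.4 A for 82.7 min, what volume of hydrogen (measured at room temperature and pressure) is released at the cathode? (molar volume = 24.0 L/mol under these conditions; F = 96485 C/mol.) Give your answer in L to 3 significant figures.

Q = 10.4 A × 4962 s = 51600 C
n(e⁻) = Q/F = 51600/96485 = 0.5348 mol
2H⁺ + 2e⁻ → H₂, so n(H₂) = 0.5348 / 2 = 0.2674 mol
V = 0.2674 × 24.0 = 6.418 L

6.42 L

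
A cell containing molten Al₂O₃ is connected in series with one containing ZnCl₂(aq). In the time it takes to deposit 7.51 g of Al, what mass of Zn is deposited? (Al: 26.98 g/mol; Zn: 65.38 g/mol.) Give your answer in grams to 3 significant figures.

27.3 g

n(Al) = 7.51 / 26.98 = 0.2784 mol
Al³⁺ + 3e⁻ → Al, so n(e⁻) = 3 × 0.2784 = 0.8352 mol
The cells are in series, so the same charge (and hence the same n(e⁻) = 0.8352 mol) passes through both.
Zn²⁺ + 2e⁻ → Zn, so n(Zn) = 0.8352 / 2 = 0.4176 mol
m(Zn) = 0.4176 × 65.38 = 27.3 g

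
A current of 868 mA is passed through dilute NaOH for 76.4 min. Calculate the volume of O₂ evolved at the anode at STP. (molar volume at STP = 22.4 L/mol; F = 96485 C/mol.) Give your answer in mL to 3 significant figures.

231 mL

Charge passed = 0.868 × 4584 = 3979 C
n(e⁻) = Q/F = 3979/96485 = 0.04124 mol
2H₂O → O₂ + 4H⁺ + 4e⁻, so n(O₂) = 0.04124 / 4 = 0.01031 mol
V = 0.01031 × 22.4 = 0.2309 L
= 231 mL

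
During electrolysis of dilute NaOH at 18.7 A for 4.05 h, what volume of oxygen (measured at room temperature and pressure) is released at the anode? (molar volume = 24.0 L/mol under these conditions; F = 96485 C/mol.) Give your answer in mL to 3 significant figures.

Q = 18.7 A × 14580 s = 2.726×10^5 C
n(e⁻) = 2.726×10^5 / 96485 = 2.825 mol
2H₂O → O₂ + 4H⁺ + 4e⁻, so n(O₂) = 2.825 / 4 = 0.7063 mol
V = 0.7063 × 24.0 = 16.95 L
= 17000 mL

17000 mL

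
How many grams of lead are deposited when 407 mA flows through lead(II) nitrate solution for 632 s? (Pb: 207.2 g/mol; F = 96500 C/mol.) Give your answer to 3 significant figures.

0.276 g

Q = It = 0.407 × 632 = 257.2 C
n(e⁻) = 257.2 / 96500 = 0.002665 mol
Pb²⁺ + 2e⁻ → Pb, so n(Pb) = 0.002665 / 2 = 0.001333 mol
m = 0.001333 × 207.2 = 0.276 g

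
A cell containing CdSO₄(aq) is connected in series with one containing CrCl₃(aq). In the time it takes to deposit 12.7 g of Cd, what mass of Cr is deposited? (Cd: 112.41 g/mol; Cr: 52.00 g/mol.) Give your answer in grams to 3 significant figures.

n(Cd) = 12.7 / 112.41 = 0.1130 mol
Cd²⁺ + 2e⁻ → Cd, so n(e⁻) = 2 × 0.1130 = 0.2260 mol
Since the cells are in series, n(e⁻) in the Cr cell is also 0.2260 mol.
Cr³⁺ + 3e⁻ → Cr, so n(Cr) = 0.2260 / 3 = 0.07533 mol
m(Cr) = 0.07533 × 52.00 = 3.92 g

3.92 g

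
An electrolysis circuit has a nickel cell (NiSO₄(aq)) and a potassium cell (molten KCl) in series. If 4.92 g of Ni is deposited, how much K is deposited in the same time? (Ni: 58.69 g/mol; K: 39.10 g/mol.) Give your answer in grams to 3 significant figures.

6.56 g

n(Ni) = 4.92 / 58.69 = 0.08383 mol
Ni²⁺ + 2e⁻ → Ni, so n(e⁻) = 2 × 0.08383 = 0.1677 mol
Since the cells are in series, n(e⁻) in the K cell is also 0.1677 mol.
K⁺ + e⁻ → K, so n(K) = 0.1677 mol
m(K) = 0.1677 × 39.10 = 6.56 g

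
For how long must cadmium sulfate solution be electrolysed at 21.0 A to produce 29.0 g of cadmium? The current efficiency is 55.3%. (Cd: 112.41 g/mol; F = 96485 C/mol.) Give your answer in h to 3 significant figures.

1.19 h

n(Cd) = 29.0 / 112.41 = 0.2580 mol
Cd²⁺ + 2e⁻ → Cd, so n(e⁻) = 2 × 0.2580 = 0.5160 mol
Q = 0.5160 × 96485 / 0.553 = 90030 C
t = Q / I = 90030 / 21.0 = 4287 s = 1.19 h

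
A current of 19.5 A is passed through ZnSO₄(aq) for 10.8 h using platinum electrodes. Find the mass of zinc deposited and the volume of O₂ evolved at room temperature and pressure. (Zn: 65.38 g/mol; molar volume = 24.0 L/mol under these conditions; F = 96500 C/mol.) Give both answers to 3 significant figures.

Q = 19.5 × 38880 = 7.582×10^5 C; n(e⁻) = 7.582×10^5 / 96500 = 7.857 mol
Cathode: Zn²⁺ + 2e⁻ → Zn → n(Zn) = 7.857/2 = 3.929 mol → 257 g
Anode: 2H₂O → O₂ + 4H⁺ + 4e⁻ → n(O₂) = 7.857/4 = 1.964 mol → 47.1 L

257 g Zn; 47.1 L O₂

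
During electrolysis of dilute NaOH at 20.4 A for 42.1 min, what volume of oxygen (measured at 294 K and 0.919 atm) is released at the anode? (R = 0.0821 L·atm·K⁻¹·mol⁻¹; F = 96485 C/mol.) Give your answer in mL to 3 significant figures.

Q = 20.4 A × 2526 s = 51530 C
n(e⁻) = 51530 / 96485 = 0.5341 mol
2H₂O → O₂ + 4H⁺ + 4e⁻, so n(O₂) = 0.5341 / 4 = 0.1335 mol
V = nRT/P = 0.1335 × 0.0821 × 294 / 0.919 = 3.506 L
= 3510 mL

3510 mL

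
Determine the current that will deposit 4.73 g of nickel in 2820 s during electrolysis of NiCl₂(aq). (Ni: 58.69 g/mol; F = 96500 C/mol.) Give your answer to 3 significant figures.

n(Ni) = 4.73 / 58.69 = 0.08059 mol
Ni²⁺ + 2e⁻ → Ni, so n(e⁻) = 2 × 0.08059 = 0.1612 mol
Q = 0.1612 × 96500 = 15560 C
I = Q / t = 15560 / 2820 s = 5.52 A

5.52 A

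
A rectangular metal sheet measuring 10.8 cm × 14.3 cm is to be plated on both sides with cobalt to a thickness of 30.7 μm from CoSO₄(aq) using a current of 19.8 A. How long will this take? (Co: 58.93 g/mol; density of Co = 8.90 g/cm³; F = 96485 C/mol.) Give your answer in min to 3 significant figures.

Plated area = 2 × 10.8 × 14.3 = 308.9 cm²
Volume = 308.9 × 30.7×10⁻⁴ cm = 0.9483 cm³
m(Co) = 0.9483 × 8.90 = 8.440 g
n(Co) = 8.440 / 58.93 = 0.1432 mol; n(e⁻) = 2 × 0.1432 = 0.2864 mol
Q = 0.2864 × 96485 = 27630 C
t = 27630 / 19.8 = 1395 s = 23.3 min

23.3 min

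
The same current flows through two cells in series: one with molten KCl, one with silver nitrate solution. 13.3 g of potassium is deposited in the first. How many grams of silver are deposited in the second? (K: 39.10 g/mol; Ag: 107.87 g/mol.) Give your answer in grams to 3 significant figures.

n(K) = 13.3 / 39.10 = 0.3402 mol
K⁺ + e⁻ → K, so n(e⁻) = 0.3402 mol
Same current for the same time ⇒ same n(e⁻) = 0.3402 mol in both cells.
Ag⁺ + e⁻ → Ag, so n(Ag) = 0.3402 mol
m(Ag) = 0.3402 × 107.87 = 36.7 g

36.7 g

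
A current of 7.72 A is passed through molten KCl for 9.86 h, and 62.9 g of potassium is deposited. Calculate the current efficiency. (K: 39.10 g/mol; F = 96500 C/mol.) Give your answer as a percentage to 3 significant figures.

Q = 7.72 × 35496 = 2.740×10^5 C
n(e⁻) = 2.740×10^5 / 96500 = 2.839 mol
K⁺ + e⁻ → K, so theoretical n(K) = 2.839 mol → 111.0 g
Efficiency = 62.9 / 111.0 = 0.5667 = 56.7%

56.7%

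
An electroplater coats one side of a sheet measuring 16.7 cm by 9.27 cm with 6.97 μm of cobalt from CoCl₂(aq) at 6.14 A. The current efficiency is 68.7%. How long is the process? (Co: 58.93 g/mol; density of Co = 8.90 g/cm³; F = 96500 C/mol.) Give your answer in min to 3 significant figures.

12.4 min

Plated area = 16.7 × 9.27 = 154.8 cm²
Volume = 154.8 × 6.97×10⁻⁴ cm = 0.1079 cm³
m(Co) = 0.1079 × 8.90 = 0.9603 g
n(Co) = 0.9603 / 58.93 = 0.01630 mol; n(e⁻) = 2 × 0.01630 = 0.03260 mol
Q = 0.03260 × 96500 / 0.687 = 4579 C
t = 4579 / 6.14 = 745.8 s = 12.4 min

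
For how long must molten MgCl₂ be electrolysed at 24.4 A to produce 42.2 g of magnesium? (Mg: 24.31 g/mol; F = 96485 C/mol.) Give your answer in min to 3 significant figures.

n(Mg) = 42.2 / 24.31 = 1.736 mol
Mg²⁺ + 2e⁻ → Mg, so n(e⁻) = 2 × 1.736 = 3.472 mol
Q = 3.472 × 96485 = 3.350×10^5 C
t = Q / I = 3.350×10^5 / 24.4 = 13730 s = 229 min

229 min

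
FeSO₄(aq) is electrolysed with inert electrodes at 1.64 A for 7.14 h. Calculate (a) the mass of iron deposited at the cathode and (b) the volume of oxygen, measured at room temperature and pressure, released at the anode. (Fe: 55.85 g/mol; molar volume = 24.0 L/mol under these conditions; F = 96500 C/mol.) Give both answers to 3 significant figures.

Q = 1.64 × 25704 = 42150 C; n(e⁻) = 42150 / 96500 = 0.4368 mol
Cathode: Fe²⁺ + 2e⁻ → Fe → n(Fe) = 0.4368/2 = 0.2184 mol → 12.2 g
Anode: 2H₂O → O₂ + 4H⁺ + 4e⁻ → n(O₂) = 0.4368/4 = 0.1092 mol → 2.62 L

12.2 g Fe; 2.62 L O₂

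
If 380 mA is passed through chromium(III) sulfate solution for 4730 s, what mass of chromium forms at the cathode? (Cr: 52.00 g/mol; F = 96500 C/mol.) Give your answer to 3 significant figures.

0.323 g

Q = 0.380 A × 4730 s = 1797 C
n(e⁻) = Q/F = 1797/96500 = 0.01862 mol
Cr³⁺ + 3e⁻ → Cr, so n(Cr) = 0.01862 / 3 = 0.006207 mol
m = 0.006207 × 52.00 = 0.323 g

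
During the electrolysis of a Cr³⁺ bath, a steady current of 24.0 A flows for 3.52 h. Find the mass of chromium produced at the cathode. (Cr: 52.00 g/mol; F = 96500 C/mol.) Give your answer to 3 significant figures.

54.6 g

Q = It = 24.0 × 12672 = 3.041×10^5 C
Moles of electrons = 3.041×10^5 / 96500 = 3.151 mol
Cr³⁺ + 3e⁻ → Cr, so n(Cr) = 3.151 / 3 = 1.050 mol
m = 1.050 × 52.00 = 54.6 g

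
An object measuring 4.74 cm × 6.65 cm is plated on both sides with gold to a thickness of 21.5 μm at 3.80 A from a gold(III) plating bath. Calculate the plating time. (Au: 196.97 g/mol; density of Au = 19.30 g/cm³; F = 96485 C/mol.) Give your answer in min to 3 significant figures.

16.9 min

Plated area = 2 × 4.74 × 6.65 = 63.04 cm²
Volume = 63.04 × 21.5×10⁻⁴ cm = 0.1355 cm³
m(Au) = 0.1355 × 19.30 = 2.615 g
n(Au) = 2.615 / 196.97 = 0.01328 mol; n(e⁻) = 3 × 0.01328 = 0.03984 mol
Q = 0.03984 × 96485 = 3844 C
t = 3844 / 3.80 = 1012 s = 16.9 min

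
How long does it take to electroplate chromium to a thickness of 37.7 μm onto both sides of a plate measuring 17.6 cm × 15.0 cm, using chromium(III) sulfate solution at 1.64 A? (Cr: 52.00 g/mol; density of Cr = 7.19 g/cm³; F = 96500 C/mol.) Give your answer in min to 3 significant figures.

Plated area = 2 × 17.6 × 15.0 = 528.0 cm²
Volume = 528.0 × 37.7×10⁻⁴ cm = 1.991 cm³
m(Cr) = 1.991 × 7.19 = 14.32 g
n(Cr) = 14.32 / 52.00 = 0.2754 mol; n(e⁻) = 3 × 0.2754 = 0.8262 mol
Q = 0.8262 × 96500 = 79730 C
t = 79730 / 1.64 = 48620 s = 810 min

810 min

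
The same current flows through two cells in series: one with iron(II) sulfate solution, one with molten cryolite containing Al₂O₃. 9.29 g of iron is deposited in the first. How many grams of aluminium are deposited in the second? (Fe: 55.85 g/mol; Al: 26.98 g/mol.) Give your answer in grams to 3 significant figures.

n(Fe) = 9.29 / 55.85 = 0.1663 mol
Fe²⁺ + 2e⁻ → Fe, so n(e⁻) = 2 × 0.1663 = 0.3326 mol
The cells are in series, so the same charge (and hence the same n(e⁻) = 0.3326 mol) passes through both.
Al³⁺ + 3e⁻ → Al, so n(Al) = 0.3326 / 3 = 0.1109 mol
m(Al) = 0.1109 × 26.98 = 2.99 g

2.99 g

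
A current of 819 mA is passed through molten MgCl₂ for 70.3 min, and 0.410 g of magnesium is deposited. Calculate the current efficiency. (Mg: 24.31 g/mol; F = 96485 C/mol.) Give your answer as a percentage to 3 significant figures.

94.2%

Q = 0.819 × 4218 = 3455 C
n(e⁻) = 3455 / 96485 = 0.03581 mol
Mg²⁺ + 2e⁻ → Mg, so theoretical n(Mg) = 0.01791 mol → 0.4354 g
Efficiency = 0.410 / 0.4354 = 0.9417 = 94.2%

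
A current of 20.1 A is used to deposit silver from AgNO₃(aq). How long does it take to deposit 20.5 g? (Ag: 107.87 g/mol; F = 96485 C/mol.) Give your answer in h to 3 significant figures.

0.253 h

n(Ag) = 20.5 / 107.87 = 0.1900 mol
Ag⁺ + e⁻ → Ag, so n(e⁻) = 0.1900 mol
Q = 0.1900 × 96485 = 18330 C
t = Q / I = 18330 / 20.1 = 911.9 s = 0.253 h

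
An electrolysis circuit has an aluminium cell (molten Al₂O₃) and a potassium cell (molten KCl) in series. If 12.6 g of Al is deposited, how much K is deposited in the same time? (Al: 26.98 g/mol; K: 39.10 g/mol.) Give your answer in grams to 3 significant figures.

n(Al) = 12.6 / 26.98 = 0.4670 mol
Al³⁺ + 3e⁻ → Al, so n(e⁻) = 3 × 0.4670 = 1.401 mol
In series, the same 1.401 mol of electrons flows through the second cell.
K⁺ + e⁻ → K, so n(K) = 1.401 mol
m(K) = 1.401 × 39.10 = 54.8 g

54.8 g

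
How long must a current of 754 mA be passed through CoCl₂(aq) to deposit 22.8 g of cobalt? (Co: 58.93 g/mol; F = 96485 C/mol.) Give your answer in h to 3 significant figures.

27.5 h

n(Co) = 22.8 / 58.93 = 0.3869 mol
Co²⁺ + 2e⁻ → Co, so n(e⁻) = 2 × 0.3869 = 0.7738 mol
Q = 0.7738 × 96485 = 74660 C
t = Q / I = 74660 / 0.754 = 99020 s = 27.5 h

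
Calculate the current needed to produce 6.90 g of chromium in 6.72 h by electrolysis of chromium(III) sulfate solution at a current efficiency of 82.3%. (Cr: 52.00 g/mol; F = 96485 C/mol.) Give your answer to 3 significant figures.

1.93 A

n(Cr) = 6.90 / 52.00 = 0.1327 mol
Cr³⁺ + 3e⁻ → Cr, so n(e⁻) = 3 × 0.1327 = 0.3981 mol
Q = 0.3981 × 96485 / 0.823 = 46670 C
I = Q / t = 46670 / 24192 s = 1.93 A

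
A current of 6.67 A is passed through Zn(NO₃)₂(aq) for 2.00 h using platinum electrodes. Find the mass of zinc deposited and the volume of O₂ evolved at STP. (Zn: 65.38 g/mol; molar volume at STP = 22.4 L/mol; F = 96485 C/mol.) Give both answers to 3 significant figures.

16.3 g Zn; 2.79 L O₂

Q = 6.67 × 7200 = 48020 C; n(e⁻) = 48020 / 96485 = 0.4977 mol
Cathode: Zn²⁺ + 2e⁻ → Zn → n(Zn) = 0.4977/2 = 0.2489 mol → 16.3 g
Anode: 2H₂O → O₂ + 4H⁺ + 4e⁻ → n(O₂) = 0.4977/4 = 0.1244 mol → 2.79 L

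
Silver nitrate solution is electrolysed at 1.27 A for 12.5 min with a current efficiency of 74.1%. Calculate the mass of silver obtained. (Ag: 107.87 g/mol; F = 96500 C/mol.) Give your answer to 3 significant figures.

0.789 g

Q = 1.27 × 750 = 952.5 C
n(e⁻) = 952.5 / 96500 = 0.009870 mol
Ag⁺ + e⁻ → Ag, so theoretical m(Ag) = 0.009870 × 107.87 = 1.065 g
Actual mass = 74.1% × 1.065 = 0.789 g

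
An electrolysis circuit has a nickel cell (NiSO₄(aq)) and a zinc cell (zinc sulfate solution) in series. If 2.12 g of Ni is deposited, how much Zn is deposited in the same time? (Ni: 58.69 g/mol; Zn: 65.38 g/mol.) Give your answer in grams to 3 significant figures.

n(Ni) = 2.12 / 58.69 = 0.03612 mol
Ni²⁺ + 2e⁻ → Ni, so n(e⁻) = 2 × 0.03612 = 0.07224 mol
The cells are in series, so the same charge (and hence the same n(e⁻) = 0.07224 mol) passes through both.
Zn²⁺ + 2e⁻ → Zn, so n(Zn) = 0.07224 / 2 = 0.03612 mol
m(Zn) = 0.03612 × 65.38 = 2.36 g

2.36 g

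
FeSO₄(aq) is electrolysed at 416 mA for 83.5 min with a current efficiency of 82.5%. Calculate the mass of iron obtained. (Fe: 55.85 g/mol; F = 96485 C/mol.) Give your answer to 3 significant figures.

0.498 g

Q = 0.416 × 5010 = 2084 C
n(e⁻) = 2084 / 96485 = 0.02160 mol
Fe²⁺ + 2e⁻ → Fe, so theoretical m(Fe) = 0.01080 × 55.85 = 0.6032 g
Actual mass = 82.5% × 0.6032 = 0.498 g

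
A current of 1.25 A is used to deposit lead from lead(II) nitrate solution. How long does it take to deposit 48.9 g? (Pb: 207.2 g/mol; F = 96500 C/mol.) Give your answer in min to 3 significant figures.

n(Pb) = 48.9 / 207.2 = 0.2360 mol
Pb²⁺ + 2e⁻ → Pb, so n(e⁻) = 2 × 0.2360 = 0.4720 mol
Q = 0.4720 × 96500 = 45550 C
t = Q / I = 45550 / 1.25 = 36440 s = 607 min

607 min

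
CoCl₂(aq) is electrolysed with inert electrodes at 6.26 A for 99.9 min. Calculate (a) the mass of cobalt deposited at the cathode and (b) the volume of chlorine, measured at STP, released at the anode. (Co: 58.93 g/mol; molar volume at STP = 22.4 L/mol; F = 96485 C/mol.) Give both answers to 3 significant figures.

11.5 g Co; 4.36 L Cl₂

Q = 6.26 × 5994 = 37520 C; n(e⁻) = 37520 / 96485 = 0.3889 mol
Cathode: Co²⁺ + 2e⁻ → Co → n(Co) = 0.3889/2 = 0.1945 mol → 11.5 g
Anode: 2Cl⁻ → Cl₂ + 2e⁻ → n(Cl₂) = 0.3889/2 = 0.1945 mol → 4.36 L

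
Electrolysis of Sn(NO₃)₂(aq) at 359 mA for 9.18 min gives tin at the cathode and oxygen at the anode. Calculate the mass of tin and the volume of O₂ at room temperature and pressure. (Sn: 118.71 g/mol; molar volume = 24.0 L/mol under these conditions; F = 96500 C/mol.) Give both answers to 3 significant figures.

Q = 0.359 × 550.8 = 197.7 C; n(e⁻) = 197.7 / 96500 = 0.002049 mol
Cathode: Sn²⁺ + 2e⁻ → Sn → n(Sn) = 0.002049/2 = 0.001025 mol → 0.122 g
Anode: 2H₂O → O₂ + 4H⁺ + 4e⁻ → n(O₂) = 0.002049/4 = 5.123×10^-4 mol → 0.0123 L

0.122 g Sn; 0.0123 L O₂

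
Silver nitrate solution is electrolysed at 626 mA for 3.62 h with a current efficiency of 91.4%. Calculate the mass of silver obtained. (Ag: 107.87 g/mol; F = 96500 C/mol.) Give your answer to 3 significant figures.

Q = 0.626 × 13032 = 8158 C
n(e⁻) = 8158 / 96500 = 0.08454 mol
Ag⁺ + e⁻ → Ag, so theoretical m(Ag) = 0.08454 × 107.87 = 9.119 g
Actual mass = 91.4% × 9.119 = 8.33 g

8.33 g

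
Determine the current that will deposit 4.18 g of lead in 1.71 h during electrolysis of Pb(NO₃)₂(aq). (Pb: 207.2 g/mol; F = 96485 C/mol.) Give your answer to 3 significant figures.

0.632 A

n(Pb) = 4.18 / 207.2 = 0.02017 mol
Pb²⁺ + 2e⁻ → Pb, so n(e⁻) = 2 × 0.02017 = 0.04034 mol
Q = 0.04034 × 96485 = 3892 C
I = Q / t = 3892 / 6156 s = 0.632 A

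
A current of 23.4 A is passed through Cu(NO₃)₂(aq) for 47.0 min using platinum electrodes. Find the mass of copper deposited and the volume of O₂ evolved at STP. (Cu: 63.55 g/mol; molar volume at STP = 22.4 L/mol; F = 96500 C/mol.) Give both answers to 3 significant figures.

21.7 g Cu; 3.83 L O₂

Q = 23.4 × 2820 = 65990 C; n(e⁻) = 65990 / 96500 = 0.6838 mol
Cathode: Cu²⁺ + 2e⁻ → Cu → n(Cu) = 0.6838/2 = 0.3419 mol → 21.7 g
Anode: 2H₂O → O₂ + 4H⁺ + 4e⁻ → n(O₂) = 0.6838/4 = 0.1710 mol → 3.83 L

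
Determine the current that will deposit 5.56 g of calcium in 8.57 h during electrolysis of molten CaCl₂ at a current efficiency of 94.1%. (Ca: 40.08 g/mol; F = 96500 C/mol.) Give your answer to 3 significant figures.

n(Ca) = 5.56 / 40.08 = 0.1387 mol
Ca²⁺ + 2e⁻ → Ca, so n(e⁻) = 2 × 0.1387 = 0.2774 mol
Q = 0.2774 × 96500 / 0.941 = 28450 C
I = Q / t = 28450 / 30852 s = 0.922 A

0.922 A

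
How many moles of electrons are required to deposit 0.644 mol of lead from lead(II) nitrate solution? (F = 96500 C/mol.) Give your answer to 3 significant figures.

1.29 mol

Pb²⁺ + 2e⁻ → Pb, so n(e⁻) = 2 × 0.644 = 1.288 mol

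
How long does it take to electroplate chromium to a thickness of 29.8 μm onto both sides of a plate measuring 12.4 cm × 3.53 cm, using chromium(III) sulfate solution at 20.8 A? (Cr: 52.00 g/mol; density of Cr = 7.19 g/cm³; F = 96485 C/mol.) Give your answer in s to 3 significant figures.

Plated area = 2 × 12.4 × 3.53 = 87.54 cm²
Volume = 87.54 × 29.8×10⁻⁴ cm = 0.2609 cm³
m(Cr) = 0.2609 × 7.19 = 1.876 g
n(Cr) = 1.876 / 52.00 = 0.03608 mol; n(e⁻) = 3 × 0.03608 = 0.1082 mol
Q = 0.1082 × 96485 = 10440 C
t = 10440 / 20.8 = 501.9 s

502 s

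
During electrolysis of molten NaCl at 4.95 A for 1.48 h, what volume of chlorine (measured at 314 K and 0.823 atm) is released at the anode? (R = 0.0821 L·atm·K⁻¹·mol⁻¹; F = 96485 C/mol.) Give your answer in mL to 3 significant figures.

Q = 4.95 A × 5328 s = 26370 C
n(e⁻) = Q/F = 26370/96485 = 0.2733 mol
2Cl⁻ → Cl₂ + 2e⁻, so n(Cl₂) = 0.2733 / 2 = 0.1367 mol
V = nRT/P = 0.1367 × 0.0821 × 314 / 0.823 = 4.282 L
= 4280 mL

4280 mL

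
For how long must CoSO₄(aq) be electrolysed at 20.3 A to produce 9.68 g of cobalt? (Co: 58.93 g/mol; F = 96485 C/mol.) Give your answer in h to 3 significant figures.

n(Co) = 9.68 / 58.93 = 0.1643 mol
Co²⁺ + 2e⁻ → Co, so n(e⁻) = 2 × 0.1643 = 0.3286 mol
Q = 0.3286 × 96485 = 31700 C
t = Q / I = 31700 / 20.3 = 1562 s = 0.434 h

0.434 h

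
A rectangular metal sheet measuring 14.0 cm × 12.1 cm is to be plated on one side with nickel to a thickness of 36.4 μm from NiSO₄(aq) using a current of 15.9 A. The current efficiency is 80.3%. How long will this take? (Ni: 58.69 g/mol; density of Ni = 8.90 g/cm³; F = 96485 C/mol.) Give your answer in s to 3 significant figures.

1410 s

Plated area = 14.0 × 12.1 = 169.4 cm²
Volume = 169.4 × 36.4×10⁻⁴ cm = 0.6166 cm³
m(Ni) = 0.6166 × 8.90 = 5.488 g
n(Ni) = 5.488 / 58.69 = 0.09351 mol; n(e⁻) = 2 × 0.09351 = 0.1870 mol
Q = 0.1870 × 96485 / 0.803 = 22470 C
t = 22470 / 15.9 = 1413 s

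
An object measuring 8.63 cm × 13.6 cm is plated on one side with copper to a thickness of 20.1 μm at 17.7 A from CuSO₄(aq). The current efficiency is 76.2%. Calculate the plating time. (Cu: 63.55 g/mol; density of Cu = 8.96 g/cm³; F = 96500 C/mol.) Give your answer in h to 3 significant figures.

0.132 h

Plated area = 8.63 × 13.6 = 117.4 cm²
Volume = 117.4 × 20.1×10⁻⁴ cm = 0.2360 cm³
m(Cu) = 0.2360 × 8.96 = 2.115 g
n(Cu) = 2.115 / 63.55 = 0.03328 mol; n(e⁻) = 2 × 0.03328 = 0.06656 mol
Q = 0.06656 × 96500 / 0.762 = 8429 C
t = 8429 / 17.7 = 476.2 s = 0.132 h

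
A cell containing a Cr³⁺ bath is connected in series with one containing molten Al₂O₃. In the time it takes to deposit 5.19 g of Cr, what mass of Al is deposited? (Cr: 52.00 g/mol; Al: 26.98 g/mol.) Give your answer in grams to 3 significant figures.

n(Cr) = 5.19 / 52.00 = 0.09981 mol
Cr³⁺ + 3e⁻ → Cr, so n(e⁻) = 3 × 0.09981 = 0.2994 mol
Same current for the same time ⇒ same n(e⁻) = 0.2994 mol in both cells.
Al³⁺ + 3e⁻ → Al, so n(Al) = 0.2994 / 3 = 0.09980 mol
m(Al) = 0.09980 × 26.98 = 2.69 g

2.69 g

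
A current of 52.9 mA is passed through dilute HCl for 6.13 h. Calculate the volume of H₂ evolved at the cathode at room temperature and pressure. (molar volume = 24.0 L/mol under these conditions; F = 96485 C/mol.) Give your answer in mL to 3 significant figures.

Charge passed = 0.0529 × 22068 = 1167 C
n(e⁻) = Q/F = 1167/96485 = 0.01210 mol
2H⁺ + 2e⁻ → H₂, so n(H₂) = 0.01210 / 2 = 0.006050 mol
V = 0.006050 × 24.0 = 0.1452 L
= 145 mL

145 mL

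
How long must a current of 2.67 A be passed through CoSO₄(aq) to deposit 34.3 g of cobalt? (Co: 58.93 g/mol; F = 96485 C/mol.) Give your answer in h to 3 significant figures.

n(Co) = 34.3 / 58.93 = 0.5820 mol
Co²⁺ + 2e⁻ → Co, so n(e⁻) = 2 × 0.5820 = 1.164 mol
Q = 1.164 × 96485 = 1.123×10^5 C
t = Q / I = 1.123×10^5 / 2.67 = 42060 s = 11.7 h

11.7 h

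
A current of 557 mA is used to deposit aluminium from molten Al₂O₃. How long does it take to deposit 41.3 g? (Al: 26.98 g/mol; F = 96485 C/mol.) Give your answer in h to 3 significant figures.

221 h

n(Al) = 41.3 / 26.98 = 1.531 mol
Al³⁺ + 3e⁻ → Al, so n(e⁻) = 3 × 1.531 = 4.593 mol
Q = 4.593 × 96485 = 4.432×10^5 C
t = Q / I = 4.432×10^5 / 0.557 = 7.957×10^5 s = 221 h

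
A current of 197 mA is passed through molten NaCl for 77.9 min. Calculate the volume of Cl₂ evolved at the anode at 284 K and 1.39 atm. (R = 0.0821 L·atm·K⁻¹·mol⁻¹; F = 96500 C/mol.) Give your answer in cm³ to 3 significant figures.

Q = It = 0.197 × 4674 = 920.8 C
n(e⁻) = 920.8 / 96500 = 0.009542 mol
2Cl⁻ → Cl₂ + 2e⁻, so n(Cl₂) = 0.009542 / 2 = 0.004771 mol
V = nRT/P = 0.004771 × 0.0821 × 284 / 1.39 = 0.08003 L
= 80.0 cm³

80.0 cm³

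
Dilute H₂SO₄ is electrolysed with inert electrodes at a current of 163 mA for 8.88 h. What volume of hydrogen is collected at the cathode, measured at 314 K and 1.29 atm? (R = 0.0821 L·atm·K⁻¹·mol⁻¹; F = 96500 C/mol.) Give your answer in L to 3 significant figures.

0.540 L

Charge passed = 0.163 × 31968 = 5211 C
Moles of electrons = 5211 / 96500 = 0.05400 mol
2H⁺ + 2e⁻ → H₂, so n(H₂) = 0.05400 / 2 = 0.02700 mol
V = nRT/P = 0.02700 × 0.0821 × 314 / 1.29 = 0.5396 L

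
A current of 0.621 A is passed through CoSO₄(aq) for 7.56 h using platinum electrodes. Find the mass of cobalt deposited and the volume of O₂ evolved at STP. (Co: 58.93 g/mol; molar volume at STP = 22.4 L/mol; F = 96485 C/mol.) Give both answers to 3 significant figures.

Q = 0.621 × 27216 = 16900 C; n(e⁻) = 16900 / 96485 = 0.1752 mol
Cathode: Co²⁺ + 2e⁻ → Co → n(Co) = 0.1752/2 = 0.08760 mol → 5.16 g
Anode: 2H₂O → O₂ + 4H⁺ + 4e⁻ → n(O₂) = 0.1752/4 = 0.04380 mol → 0.981 L

5.16 g Co; 0.981 L O₂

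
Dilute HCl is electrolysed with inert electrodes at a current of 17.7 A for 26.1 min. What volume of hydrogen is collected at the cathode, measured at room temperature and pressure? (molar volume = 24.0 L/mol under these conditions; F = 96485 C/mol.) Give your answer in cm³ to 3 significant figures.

3450 cm³

Q = 17.7 A × 1566 s = 27720 C
n(e⁻) = 27720 / 96485 = 0.2873 mol
2H⁺ + 2e⁻ → H₂, so n(H₂) = 0.2873 / 2 = 0.1437 mol
V = 0.1437 × 24.0 = 3.449 L
= 3450 cm³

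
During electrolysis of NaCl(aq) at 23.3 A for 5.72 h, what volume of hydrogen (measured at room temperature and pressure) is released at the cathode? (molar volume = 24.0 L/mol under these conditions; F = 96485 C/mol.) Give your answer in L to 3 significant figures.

59.7 L

Charge passed = 23.3 × 20592 = 4.798×10^5 C
n(e⁻) = 4.798×10^5 / 96485 = 4.973 mol
2H⁺ + 2e⁻ → H₂, so n(H₂) = 4.973 / 2 = 2.487 mol
V = 2.487 × 24.0 = 59.69 L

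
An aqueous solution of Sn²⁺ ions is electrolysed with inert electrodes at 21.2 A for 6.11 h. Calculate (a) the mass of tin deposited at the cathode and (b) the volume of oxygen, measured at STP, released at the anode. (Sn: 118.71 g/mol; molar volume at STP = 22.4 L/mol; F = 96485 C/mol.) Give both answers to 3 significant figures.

287 g Sn; 27.1 L O₂

Q = 21.2 × 21996 = 4.663×10^5 C; n(e⁻) = 4.663×10^5 / 96485 = 4.833 mol
Cathode: Sn²⁺ + 2e⁻ → Sn → n(Sn) = 4.833/2 = 2.417 mol → 287 g
Anode: 2H₂O → O₂ + 4H⁺ + 4e⁻ → n(O₂) = 4.833/4 = 1.208 mol → 27.1 L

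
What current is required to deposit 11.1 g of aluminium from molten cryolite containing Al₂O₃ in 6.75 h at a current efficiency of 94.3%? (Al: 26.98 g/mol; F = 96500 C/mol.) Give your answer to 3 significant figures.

5.20 A

n(Al) = 11.1 / 26.98 = 0.4114 mol
Al³⁺ + 3e⁻ → Al, so n(e⁻) = 3 × 0.4114 = 1.234 mol
Q = 1.234 × 96500 / 0.943 = 1.263×10^5 C
I = Q / t = 1.263×10^5 / 24300 s = 5.20 A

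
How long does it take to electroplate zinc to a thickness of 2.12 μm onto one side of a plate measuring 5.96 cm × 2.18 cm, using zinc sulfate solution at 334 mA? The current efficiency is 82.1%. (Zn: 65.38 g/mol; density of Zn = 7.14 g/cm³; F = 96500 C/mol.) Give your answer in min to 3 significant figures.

Plated area = 5.96 × 2.18 = 12.99 cm²
Volume = 12.99 × 2.12×10⁻⁴ cm = 0.002754 cm³
m(Zn) = 0.002754 × 7.14 = 0.01966 g
n(Zn) = 0.01966 / 65.38 = 3.007×10^-4 mol; n(e⁻) = 2 × 3.007×10^-4 = 6.014×10^-4 mol
Q = 6.014×10^-4 × 96500 / 0.821 = 70.69 C
t = 70.69 / 0.334 = 211.6 s = 3.53 min

3.53 min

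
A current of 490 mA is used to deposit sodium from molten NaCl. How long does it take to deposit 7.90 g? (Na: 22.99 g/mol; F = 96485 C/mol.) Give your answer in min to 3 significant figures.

n(Na) = 7.90 / 22.99 = 0.3436 mol
Na⁺ + e⁻ → Na, so n(e⁻) = 0.3436 mol
Q = 0.3436 × 96485 = 33150 C
t = Q / I = 33150 / 0.490 = 67650 s = 1130 min

1130 min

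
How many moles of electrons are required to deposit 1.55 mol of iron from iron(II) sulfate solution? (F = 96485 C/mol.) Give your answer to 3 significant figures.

Fe²⁺ + 2e⁻ → Fe, so n(e⁻) = 2 × 1.55 = 3.100 mol

3.10 mol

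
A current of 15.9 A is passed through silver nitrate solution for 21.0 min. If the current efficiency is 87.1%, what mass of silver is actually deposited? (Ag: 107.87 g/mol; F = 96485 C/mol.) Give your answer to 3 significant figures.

19.5 g

Q = 15.9 × 1260 = 20030 C
n(e⁻) = 20030 / 96485 = 0.2076 mol
Ag⁺ + e⁻ → Ag, so theoretical m(Ag) = 0.2076 × 107.87 = 22.39 g
Actual mass = 87.1% × 22.39 = 19.5 g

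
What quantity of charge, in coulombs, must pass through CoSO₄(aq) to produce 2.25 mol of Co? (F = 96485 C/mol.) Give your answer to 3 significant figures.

Co²⁺ + 2e⁻ → Co, so n(e⁻) = 2 × 2.25 = 4.500 mol
Q = 4.500 × 96485 = 4.342×10^5 C

4.34×10^5 C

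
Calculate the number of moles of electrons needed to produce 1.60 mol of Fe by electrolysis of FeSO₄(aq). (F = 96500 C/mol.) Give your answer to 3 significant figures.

3.20 mol

Fe²⁺ + 2e⁻ → Fe, so n(e⁻) = 2 × 1.60 = 3.200 mol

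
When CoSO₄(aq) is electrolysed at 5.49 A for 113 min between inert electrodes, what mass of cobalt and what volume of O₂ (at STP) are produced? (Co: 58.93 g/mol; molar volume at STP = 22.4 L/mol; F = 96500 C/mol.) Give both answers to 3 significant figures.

Q = 5.49 × 6780 = 37220 C; n(e⁻) = 37220 / 96500 = 0.3857 mol
Cathode: Co²⁺ + 2e⁻ → Co → n(Co) = 0.3857/2 = 0.1929 mol → 11.4 g
Anode: 2H₂O → O₂ + 4H⁺ + 4e⁻ → n(O₂) = 0.3857/4 = 0.09643 mol → 2.16 L

11.4 g Co; 2.16 L O₂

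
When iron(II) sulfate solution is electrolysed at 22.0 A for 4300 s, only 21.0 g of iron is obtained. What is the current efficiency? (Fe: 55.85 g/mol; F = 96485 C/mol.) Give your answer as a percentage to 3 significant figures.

Q = 22.0 × 4300 = 94600 C
n(e⁻) = 94600 / 96485 = 0.9805 mol
Fe²⁺ + 2e⁻ → Fe, so theoretical n(Fe) = 0.4903 mol → 27.38 g
Efficiency = 21.0 / 27.38 = 0.7670 = 76.7%

76.7%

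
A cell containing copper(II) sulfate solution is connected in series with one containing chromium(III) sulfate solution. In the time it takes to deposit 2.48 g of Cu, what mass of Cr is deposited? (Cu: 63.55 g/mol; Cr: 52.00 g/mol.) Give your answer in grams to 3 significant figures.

1.35 g

n(Cu) = 2.48 / 63.55 = 0.03902 mol
Cu²⁺ + 2e⁻ → Cu, so n(e⁻) = 2 × 0.03902 = 0.07804 mol
The cells are in series, so the same charge (and hence the same n(e⁻) = 0.07804 mol) passes through both.
Cr³⁺ + 3e⁻ → Cr, so n(Cr) = 0.07804 / 3 = 0.02601 mol
m(Cr) = 0.02601 × 52.00 = 1.35 g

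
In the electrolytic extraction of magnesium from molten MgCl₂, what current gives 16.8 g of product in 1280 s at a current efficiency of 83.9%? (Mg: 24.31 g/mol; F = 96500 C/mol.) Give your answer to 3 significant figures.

124 A

n(Mg) = 16.8 / 24.31 = 0.6911 mol
Mg²⁺ + 2e⁻ → Mg, so n(e⁻) = 2 × 0.6911 = 1.382 mol
Q = 1.382 × 96500 / 0.839 = 1.590×10^5 C
I = Q / t = 1.590×10^5 / 1280 s = 124 A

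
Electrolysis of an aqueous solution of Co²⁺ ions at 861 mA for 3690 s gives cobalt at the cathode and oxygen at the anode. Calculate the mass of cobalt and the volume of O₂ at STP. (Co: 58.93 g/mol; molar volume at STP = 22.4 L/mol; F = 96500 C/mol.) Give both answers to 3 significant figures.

Q = 0.861 × 3690 = 3177 C; n(e⁻) = 3177 / 96500 = 0.03292 mol
Cathode: Co²⁺ + 2e⁻ → Co → n(Co) = 0.03292/2 = 0.01646 mol → 0.970 g
Anode: 2H₂O → O₂ + 4H⁺ + 4e⁻ → n(O₂) = 0.03292/4 = 0.008230 mol → 0.184 L

0.970 g Co; 0.184 L O₂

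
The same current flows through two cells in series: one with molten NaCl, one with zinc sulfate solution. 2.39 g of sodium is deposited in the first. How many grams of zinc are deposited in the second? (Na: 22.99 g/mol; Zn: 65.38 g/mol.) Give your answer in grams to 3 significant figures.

n(Na) = 2.39 / 22.99 = 0.1040 mol
Na⁺ + e⁻ → Na, so n(e⁻) = 0.1040 mol
Since the cells are in series, n(e⁻) in the Zn cell is also 0.1040 mol.
Zn²⁺ + 2e⁻ → Zn, so n(Zn) = 0.1040 / 2 = 0.05200 mol
m(Zn) = 0.05200 × 65.38 = 3.40 g

3.40 g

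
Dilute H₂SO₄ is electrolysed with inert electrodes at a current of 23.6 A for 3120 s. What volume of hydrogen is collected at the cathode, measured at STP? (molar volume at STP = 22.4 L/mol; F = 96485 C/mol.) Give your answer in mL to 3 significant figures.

Q = 23.6 A × 3120 s = 73630 C
n(e⁻) = Q/F = 73630/96485 = 0.7631 mol
2H⁺ + 2e⁻ → H₂, so n(H₂) = 0.7631 / 2 = 0.3816 mol
V = 0.3816 × 22.4 = 8.548 L
= 8550 mL

8550 mL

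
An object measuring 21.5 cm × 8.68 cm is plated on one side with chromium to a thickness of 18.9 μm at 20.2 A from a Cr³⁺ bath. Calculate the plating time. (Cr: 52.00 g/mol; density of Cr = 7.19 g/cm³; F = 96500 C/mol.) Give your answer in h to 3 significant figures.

Plated area = 21.5 × 8.68 = 186.6 cm²
Volume = 186.6 × 18.9×10⁻⁴ cm = 0.3527 cm³
m(Cr) = 0.3527 × 7.19 = 2.536 g
n(Cr) = 2.536 / 52.00 = 0.04877 mol; n(e⁻) = 3 × 0.04877 = 0.1463 mol
Q = 0.1463 × 96500 = 14120 C
t = 14120 / 20.2 = 699.0 s = 0.194 h

0.194 h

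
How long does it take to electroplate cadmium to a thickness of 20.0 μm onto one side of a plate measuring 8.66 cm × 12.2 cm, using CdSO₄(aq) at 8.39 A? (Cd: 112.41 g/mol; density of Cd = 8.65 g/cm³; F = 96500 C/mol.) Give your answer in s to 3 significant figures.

374 s

Plated area = 8.66 × 12.2 = 105.7 cm²
Volume = 105.7 × 20.0×10⁻⁴ cm = 0.2114 cm³
m(Cd) = 0.2114 × 8.65 = 1.829 g
n(Cd) = 1.829 / 112.41 = 0.01627 mol; n(e⁻) = 2 × 0.01627 = 0.03254 mol
Q = 0.03254 × 96500 = 3140 C
t = 3140 / 8.39 = 374.3 s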